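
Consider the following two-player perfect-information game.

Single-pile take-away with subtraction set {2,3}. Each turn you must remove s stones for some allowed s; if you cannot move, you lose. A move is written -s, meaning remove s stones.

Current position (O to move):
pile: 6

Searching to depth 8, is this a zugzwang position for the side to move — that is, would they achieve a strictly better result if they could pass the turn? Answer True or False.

[6] O move#1: -2:-1/4*, -3:-1/3
[4] X move#2: -2:-1/2, -3:+1/1*
[1] end (terminal -1, O#3); searched 6 to 8
pass branch (X moves first from the same position):
  | [6] X move#1: -2:-1/4*, -3:-1/3
  | [4] O move#2: -2:-1/2, -3:+1/1*
  | [1] end (terminal -1, X#3); searched 6 to 8
O moving scores -1; O passing scores +1

zugzwang(6, O) = True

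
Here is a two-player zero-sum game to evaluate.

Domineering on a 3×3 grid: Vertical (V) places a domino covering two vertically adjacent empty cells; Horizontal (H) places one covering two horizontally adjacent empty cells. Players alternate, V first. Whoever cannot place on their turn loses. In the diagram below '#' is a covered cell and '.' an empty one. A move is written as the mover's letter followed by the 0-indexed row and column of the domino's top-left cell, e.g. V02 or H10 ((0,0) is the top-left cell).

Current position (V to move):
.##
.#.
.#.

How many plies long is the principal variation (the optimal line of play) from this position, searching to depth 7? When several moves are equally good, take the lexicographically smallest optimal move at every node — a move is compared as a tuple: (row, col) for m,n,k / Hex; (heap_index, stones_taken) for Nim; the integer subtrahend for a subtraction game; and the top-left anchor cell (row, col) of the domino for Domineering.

PV length from [.##/.#./.#.]: 1 ply

ply 1, V at .##/.#./.#. | V00=+1→###/##./.#.*; V10=+1→.##/##./##.; V12=+1→.##/.##/.##
ply 2: ###/##./.#. is terminal -1 (H); from .##/.#./.#. depth 7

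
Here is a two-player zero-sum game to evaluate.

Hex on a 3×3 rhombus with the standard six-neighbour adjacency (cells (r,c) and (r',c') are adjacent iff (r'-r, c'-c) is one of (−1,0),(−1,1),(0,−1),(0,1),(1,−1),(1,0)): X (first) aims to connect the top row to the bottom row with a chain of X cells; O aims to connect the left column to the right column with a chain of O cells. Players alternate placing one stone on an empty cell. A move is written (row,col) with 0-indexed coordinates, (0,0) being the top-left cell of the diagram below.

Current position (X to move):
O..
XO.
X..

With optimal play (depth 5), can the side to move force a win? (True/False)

X winning at [O../XO./X..]: True

ply 1, X at O../XO./X.. | (0,1)=+1→OX./XO./X..*; (0,2)=+1→O.X/XO./X..; (1,2)=+1→O../XOX/X..; (2,1)=-1→O../XO./XX.; (2,2)=-1→O../XO./X.X
ply 2: OX./XO./X.. is terminal -1 (O); from O../XO./X.. depth 5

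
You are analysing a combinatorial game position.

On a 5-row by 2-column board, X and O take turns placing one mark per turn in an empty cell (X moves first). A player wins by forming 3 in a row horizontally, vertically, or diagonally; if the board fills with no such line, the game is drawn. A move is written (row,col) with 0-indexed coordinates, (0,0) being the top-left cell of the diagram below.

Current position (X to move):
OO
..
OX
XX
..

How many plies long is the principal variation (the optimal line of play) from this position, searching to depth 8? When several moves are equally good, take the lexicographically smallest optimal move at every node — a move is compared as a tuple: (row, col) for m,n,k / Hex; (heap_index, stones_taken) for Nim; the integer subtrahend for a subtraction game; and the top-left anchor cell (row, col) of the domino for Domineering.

[OO/../OX/XX/..] X move#1: (1,0):+1/OO/X./OX/XX/..*, (1,1):+1/OO/.X/OX/XX/.., (4,0):-1/OO/../OX/XX/X., (4,1):+1/OO/../OX/XX/.X
[OO/X./OX/XX/..] O move#2: (1,1):-1/OO/XO/OX/XX/..*, (4,0):-1/OO/X./OX/XX/O., (4,1):-1/OO/X./OX/XX/.O
[OO/XO/OX/XX/..] X move#3: (4,0):+0/OO/XO/OX/XX/X., (4,1):+1/OO/XO/OX/XX/.X*
[OO/XO/OX/XX/.X] end (terminal -1, O#4); searched OO/../OX/XX/.. to 8

PV length from [OO/../OX/XX/..]: 3 plies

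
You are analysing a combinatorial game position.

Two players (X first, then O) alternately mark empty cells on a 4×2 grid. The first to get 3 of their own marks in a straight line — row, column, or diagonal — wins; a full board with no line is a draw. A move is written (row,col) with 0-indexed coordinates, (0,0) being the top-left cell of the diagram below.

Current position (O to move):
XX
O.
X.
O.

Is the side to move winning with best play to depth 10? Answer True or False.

[XX/O./X./O.] O move#1: (1,1):+0/XX/OO/X./O.*, (2,1):+0/XX/O./XO/O., (3,1):+0/XX/O./X./OO
[XX/OO/X./O.] X move#2: (2,1):+0/XX/OO/XX/O.*, (3,1):+0/XX/OO/X./OX
[XX/OO/XX/O.] O move#3: (3,1):+0/XX/OO/XX/OO*
[XX/OO/XX/OO] end (terminal +0, X#4); searched XX/O./X./O. to 10

O winning at [XX/O./X./O.]: False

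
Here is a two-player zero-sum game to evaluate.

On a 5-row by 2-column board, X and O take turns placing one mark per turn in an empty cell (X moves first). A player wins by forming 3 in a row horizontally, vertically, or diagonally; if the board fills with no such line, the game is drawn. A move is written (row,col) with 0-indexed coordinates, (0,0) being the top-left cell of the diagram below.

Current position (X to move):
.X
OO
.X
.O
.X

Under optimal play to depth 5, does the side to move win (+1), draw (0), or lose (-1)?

value(.X/OO/.X/.O/.X, X) = 0

[.X/OO/.X/.O/.X] X move#1: (0,0):+0/XX/OO/.X/.O/.X*, (2,0):+0/.X/OO/XX/.O/.X, (3,0):+0/.X/OO/.X/XO/.X, (4,0):-1/.X/OO/.X/.O/XX
[XX/OO/.X/.O/.X] O move#2: (2,0):+0/XX/OO/OX/.O/.X*, (3,0):+0/XX/OO/.X/OO/.X, (4,0):+0/XX/OO/.X/.O/OX
[XX/OO/OX/.O/.X] X move#3: (3,0):+0/XX/OO/OX/XO/.X*, (4,0):-1/XX/OO/OX/.O/XX
[XX/OO/OX/XO/.X] O move#4: (4,0):+0/XX/OO/OX/XO/OX*
[XX/OO/OX/XO/OX] end (terminal +0, X#5); searched .X/OO/.X/.O/.X to 5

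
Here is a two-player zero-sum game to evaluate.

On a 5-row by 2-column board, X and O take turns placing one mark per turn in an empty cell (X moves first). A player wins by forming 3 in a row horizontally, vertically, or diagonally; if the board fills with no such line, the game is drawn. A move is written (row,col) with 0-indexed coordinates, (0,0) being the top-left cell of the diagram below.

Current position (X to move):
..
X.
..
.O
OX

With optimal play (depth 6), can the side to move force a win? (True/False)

X winning at [../X./../.O/OX]: True

[../X./../.O/OX] X move#1: (0,0):+0/X./X./../.O/OX, (0,1):+0/.X/X./../.O/OX, (1,1):+0/../XX/../.O/OX, (2,0):+1/../X./X./.O/OX*, (2,1):+0/../X./.X/.O/OX, (3,0):+0/../X./../XO/OX
[../X./X./.O/OX] O move#2: (0,0):-1/O./X./X./.O/OX*, (0,1):-1/.O/X./X./.O/OX, (1,1):-1/../XO/X./.O/OX, (2,1):-1/../X./XO/.O/OX, (3,0):-1/../X./X./OO/OX
[O./X./X./.O/OX] X move#3: (0,1):+0/OX/X./X./.O/OX, (1,1):+0/O./XX/X./.O/OX, (2,1):+0/O./X./XX/.O/OX, (3,0):+1/O./X./X./XO/OX*
[O./X./X./XO/OX] end (terminal -1, O#4); searched ../X./../.O/OX to 6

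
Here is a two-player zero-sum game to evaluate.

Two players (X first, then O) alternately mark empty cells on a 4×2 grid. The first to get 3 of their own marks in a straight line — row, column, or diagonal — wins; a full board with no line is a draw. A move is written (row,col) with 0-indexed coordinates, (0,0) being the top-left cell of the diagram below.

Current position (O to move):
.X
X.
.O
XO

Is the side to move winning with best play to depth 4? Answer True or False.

O winning at [.X/X./.O/XO]: True

ply 1, O at .X/X./.O/XO | (0,0)=-1→OX/X./.O/XO; (1,1)=+1→.X/XO/.O/XO*; (2,0)=+0→.X/X./OO/XO
ply 2: .X/XO/.O/XO is terminal -1 (X); from .X/X./.O/XO depth 4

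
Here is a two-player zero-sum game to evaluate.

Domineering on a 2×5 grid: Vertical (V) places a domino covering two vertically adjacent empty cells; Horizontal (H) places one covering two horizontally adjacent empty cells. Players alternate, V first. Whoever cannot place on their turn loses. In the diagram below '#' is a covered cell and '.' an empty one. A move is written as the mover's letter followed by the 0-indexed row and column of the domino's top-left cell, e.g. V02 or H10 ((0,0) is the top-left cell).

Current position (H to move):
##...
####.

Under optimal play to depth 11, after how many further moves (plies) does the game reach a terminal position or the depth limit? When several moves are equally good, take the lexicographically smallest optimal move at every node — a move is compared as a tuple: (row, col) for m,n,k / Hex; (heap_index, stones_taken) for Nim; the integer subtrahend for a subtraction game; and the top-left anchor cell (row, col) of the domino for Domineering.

p1 H@[##.../####.]: H02[####./####.]-1 H03[##.##/####.]+1*
p2 V@[##.##/####.] terminal -1; root [##.../####.] d11

PV length from [##.../####.]: 1 ply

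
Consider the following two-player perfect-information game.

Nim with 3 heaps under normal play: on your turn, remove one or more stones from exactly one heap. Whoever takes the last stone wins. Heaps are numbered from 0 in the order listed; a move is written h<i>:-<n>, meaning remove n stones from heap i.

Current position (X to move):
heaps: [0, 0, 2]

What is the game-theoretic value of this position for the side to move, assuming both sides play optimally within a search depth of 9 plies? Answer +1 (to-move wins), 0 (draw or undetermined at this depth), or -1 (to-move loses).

value((0,0,2), X) = +1

[(0,0,2)] X move#1: h2:-1:-1/(0,0,1), h2:-2:+1/(0,0,0)*
[(0,0,0)] end (terminal -1, O#2); searched (0,0,2) to 9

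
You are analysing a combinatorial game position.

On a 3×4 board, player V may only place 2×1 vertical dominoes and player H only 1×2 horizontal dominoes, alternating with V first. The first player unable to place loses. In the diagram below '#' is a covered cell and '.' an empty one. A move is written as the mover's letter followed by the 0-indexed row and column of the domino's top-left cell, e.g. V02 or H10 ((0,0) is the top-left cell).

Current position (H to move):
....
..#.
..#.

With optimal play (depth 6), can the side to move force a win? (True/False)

H winning at [..../..#./..#.]: True

ply 1, H at ..../..#./..#. | H00=-1→##../..#./..#.; H01=-1→.##./..#./..#.; H02=-1→..##/..#./..#.; H10=+1→..../###./..#.*; H20=-1→..../..#./###.
ply 2, V at ..../###./..#. | V03=-1→...#/####/..#.*; V13=-1→..../####/..##
ply 3, H at ...#/####/..#. | H00=+1→##.#/####/..#.*; H01=+1→.###/####/..#.; H20=+1→...#/####/###.
ply 4: ##.#/####/..#. is terminal -1 (V); from ..../..#./..#. depth 6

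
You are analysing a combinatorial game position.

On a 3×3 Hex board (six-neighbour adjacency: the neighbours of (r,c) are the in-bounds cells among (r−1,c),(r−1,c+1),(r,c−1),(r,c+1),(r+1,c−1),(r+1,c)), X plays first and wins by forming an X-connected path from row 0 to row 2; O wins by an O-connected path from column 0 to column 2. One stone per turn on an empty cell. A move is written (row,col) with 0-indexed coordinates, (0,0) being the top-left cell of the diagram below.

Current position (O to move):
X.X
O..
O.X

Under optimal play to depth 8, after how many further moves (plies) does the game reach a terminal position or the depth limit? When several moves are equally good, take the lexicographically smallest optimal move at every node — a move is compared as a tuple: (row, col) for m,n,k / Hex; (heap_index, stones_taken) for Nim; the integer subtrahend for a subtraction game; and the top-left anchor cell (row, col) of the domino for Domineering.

PV length from [X.X/O../O.X]: 3 plies

p1 O@[X.X/O../O.X]: (0,1)[XOX/O../O.X]-1 (1,1)[X.X/OO./O.X]-1 (1,2)[X.X/O.O/O.X]+1* (2,1)[X.X/O../OOX]-1
p2 X@[X.X/O.O/O.X]: (0,1)[XXX/O.O/O.X]-1* (1,1)[X.X/OXO/O.X]-1 (2,1)[X.X/O.O/OXX]-1
p3 O@[XXX/O.O/O.X]: (1,1)[XXX/OOO/O.X]+1* (2,1)[XXX/O.O/OOX]+1
p4 X@[XXX/OOO/O.X] terminal -1; root [X.X/O../O.X] d8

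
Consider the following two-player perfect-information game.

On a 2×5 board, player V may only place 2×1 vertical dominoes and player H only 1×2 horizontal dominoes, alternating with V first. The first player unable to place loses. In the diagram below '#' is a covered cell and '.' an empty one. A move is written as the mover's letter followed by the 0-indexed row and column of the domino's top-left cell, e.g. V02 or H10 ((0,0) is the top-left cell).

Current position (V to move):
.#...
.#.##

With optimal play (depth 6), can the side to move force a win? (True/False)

V winning at [.#.../.#.##]: True

[.#.../.#.##] V move#1: V00:-1/##.../##.##, V02:+1/.##../.####*
[.##../.####] H move#2: H03:-1/.####/.####*
[.####/.####] V move#3: V00:+1/#####/#####*
[#####/#####] end (terminal -1, H#4); searched .#.../.#.## to 6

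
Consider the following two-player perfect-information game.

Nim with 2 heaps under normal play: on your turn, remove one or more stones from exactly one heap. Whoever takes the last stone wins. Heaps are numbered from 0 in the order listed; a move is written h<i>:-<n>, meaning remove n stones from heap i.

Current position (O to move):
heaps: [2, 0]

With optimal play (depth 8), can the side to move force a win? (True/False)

p1 O@[(2,0)]: h0:-1[(1,0)]-1 h0:-2[(0,0)]+1*
p2 X@[(0,0)] terminal -1; root [(2,0)] d8

O winning at [(2,0)]: True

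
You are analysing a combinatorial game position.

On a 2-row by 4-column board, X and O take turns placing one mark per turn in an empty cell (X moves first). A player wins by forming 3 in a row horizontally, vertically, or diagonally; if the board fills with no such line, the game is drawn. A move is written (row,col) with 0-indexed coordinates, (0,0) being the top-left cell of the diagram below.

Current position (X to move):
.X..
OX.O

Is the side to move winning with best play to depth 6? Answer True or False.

X winning at [.X../OX.O]: True

[.X../OX.O] X move#1: (0,0):+0/XX../OX.O, (0,2):+1/.XX./OX.O*, (0,3):+0/.X.X/OX.O, (1,2):+0/.X../OXXO
[.XX./OX.O] O move#2: (0,0):-1/OXX./OX.O*, (0,3):-1/.XXO/OX.O, (1,2):-1/.XX./OXOO
[OXX./OX.O] X move#3: (0,3):+1/OXXX/OX.O*, (1,2):+0/OXX./OXXO
[OXXX/OX.O] end (terminal -1, O#4); searched .X../OX.O to 6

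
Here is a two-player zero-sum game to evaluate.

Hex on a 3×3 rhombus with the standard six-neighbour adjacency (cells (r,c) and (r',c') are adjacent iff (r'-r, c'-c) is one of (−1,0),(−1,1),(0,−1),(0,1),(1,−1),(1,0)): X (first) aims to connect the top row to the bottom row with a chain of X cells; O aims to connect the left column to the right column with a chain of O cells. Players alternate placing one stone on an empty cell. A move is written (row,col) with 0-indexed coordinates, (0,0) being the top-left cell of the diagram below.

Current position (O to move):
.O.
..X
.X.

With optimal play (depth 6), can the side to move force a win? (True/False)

ply 1, O at .O./..X/.X. | (0,0)=-1→OO./..X/.X.; (0,2)=+1→.OO/..X/.X.*; (1,0)=-1→.O./O.X/.X.; (1,1)=-1→.O./.OX/.X.; (2,0)=-1→.O./..X/OX.; (2,2)=-1→.O./..X/.XO
ply 2, X at .OO/..X/.X. | (0,0)=-1→XOO/..X/.X.*; (1,0)=-1→.OO/X.X/.X.; (1,1)=-1→.OO/.XX/.X.; (2,0)=-1→.OO/..X/XX.; (2,2)=-1→.OO/..X/.XX
ply 3, O at XOO/..X/.X. | (1,0)=+1→XOO/O.X/.X.*; (1,1)=+1→XOO/.OX/.X.; (2,0)=+1→XOO/..X/OX.; (2,2)=-1→XOO/..X/.XO
ply 4: XOO/O.X/.X. is terminal -1 (X); from .O./..X/.X. depth 6

O winning at [.O./..X/.X.]: True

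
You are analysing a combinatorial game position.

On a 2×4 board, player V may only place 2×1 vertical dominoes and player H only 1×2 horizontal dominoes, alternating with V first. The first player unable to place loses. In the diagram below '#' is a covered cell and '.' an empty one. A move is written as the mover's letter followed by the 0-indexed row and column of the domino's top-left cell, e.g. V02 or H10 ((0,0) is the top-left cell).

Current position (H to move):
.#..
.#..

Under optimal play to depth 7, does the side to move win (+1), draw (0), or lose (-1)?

value(.#../.#.., H) = +1

ply 1, H at .#../.#.. | H02=+1→.###/.#..*; H12=+1→.#../.###
ply 2, V at .###/.#.. | V00=-1→####/##..*
ply 3, H at ####/##.. | H12=+1→####/####*
ply 4: ####/#### is terminal -1 (V); from .#../.#.. depth 7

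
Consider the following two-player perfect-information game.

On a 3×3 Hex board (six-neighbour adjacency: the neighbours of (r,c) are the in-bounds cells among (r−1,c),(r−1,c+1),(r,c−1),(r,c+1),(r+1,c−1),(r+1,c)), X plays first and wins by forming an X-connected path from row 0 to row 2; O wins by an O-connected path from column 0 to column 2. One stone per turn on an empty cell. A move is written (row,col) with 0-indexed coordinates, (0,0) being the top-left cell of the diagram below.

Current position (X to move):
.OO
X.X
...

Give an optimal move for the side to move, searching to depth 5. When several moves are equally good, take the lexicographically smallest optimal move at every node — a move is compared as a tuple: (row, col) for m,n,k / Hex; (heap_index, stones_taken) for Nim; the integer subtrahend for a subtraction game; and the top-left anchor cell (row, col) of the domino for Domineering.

X's best at [.OO/X.X/...]: (0,0)

[.OO/X.X/...] X move#1: (0,0):+1/XOO/X.X/...*, (1,1):-1/.OO/XXX/..., (2,0):-1/.OO/X.X/X.., (2,1):-1/.OO/X.X/.X., (2,2):-1/.OO/X.X/..X
[XOO/X.X/...] O move#2: (1,1):-1/XOO/XOX/...*, (2,0):-1/XOO/X.X/O.., (2,1):-1/XOO/X.X/.O., (2,2):-1/XOO/X.X/..O
[XOO/XOX/...] X move#3: (2,0):+1/XOO/XOX/X..*, (2,1):-1/XOO/XOX/.X., (2,2):-1/XOO/XOX/..X
[XOO/XOX/X..] end (terminal -1, O#4); searched .OO/X.X/... to 5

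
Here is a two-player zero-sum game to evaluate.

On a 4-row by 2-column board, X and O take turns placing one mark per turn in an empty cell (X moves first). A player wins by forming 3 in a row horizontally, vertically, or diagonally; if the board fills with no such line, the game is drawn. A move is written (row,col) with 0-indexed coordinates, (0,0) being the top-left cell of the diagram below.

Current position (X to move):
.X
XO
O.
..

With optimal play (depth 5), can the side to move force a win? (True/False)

p1 X@[.X/XO/O./..]: (0,0)[XX/XO/O./..]+0* (2,1)[.X/XO/OX/..]+0 (3,0)[.X/XO/O./X.]+0 (3,1)[.X/XO/O./.X]+0
p2 O@[XX/XO/O./..]: (2,1)[XX/XO/OO/..]+0* (3,0)[XX/XO/O./O.]+0 (3,1)[XX/XO/O./.O]+0
p3 X@[XX/XO/OO/..]: (3,0)[XX/XO/OO/X.]-1 (3,1)[XX/XO/OO/.X]+0*
p4 O@[XX/XO/OO/.X]: (3,0)[XX/XO/OO/OX]+0*
p5 X@[XX/XO/OO/OX] terminal +0; root [.X/XO/O./..] d5

X winning at [.X/XO/O./..]: False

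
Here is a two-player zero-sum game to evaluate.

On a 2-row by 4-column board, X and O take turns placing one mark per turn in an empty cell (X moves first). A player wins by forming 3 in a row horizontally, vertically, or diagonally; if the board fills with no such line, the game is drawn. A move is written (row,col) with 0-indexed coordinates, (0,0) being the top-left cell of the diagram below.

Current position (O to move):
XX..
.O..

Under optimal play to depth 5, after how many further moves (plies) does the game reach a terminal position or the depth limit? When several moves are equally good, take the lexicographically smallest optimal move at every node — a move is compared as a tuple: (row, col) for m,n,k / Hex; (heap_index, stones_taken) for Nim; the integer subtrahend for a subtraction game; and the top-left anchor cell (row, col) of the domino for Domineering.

p1 O@[XX../.O..]: (0,2)[XXO./.O..]+0* (0,3)[XX.O/.O..]-1 (1,0)[XX../OO..]-1 (1,2)[XX../.OO.]-1 (1,3)[XX../.O.O]-1
p2 X@[XXO./.O..]: (0,3)[XXOX/.O..]-1 (1,0)[XXO./XO..]+0* (1,2)[XXO./.OX.]+0 (1,3)[XXO./.O.X]+0
p3 O@[XXO./XO..]: (0,3)[XXOO/XO..]+0* (1,2)[XXO./XOO.]+0 (1,3)[XXO./XO.O]+0
p4 X@[XXOO/XO..]: (1,2)[XXOO/XOX.]+0* (1,3)[XXOO/XO.X]+0
p5 O@[XXOO/XOX.]: (1,3)[XXOO/XOXO]+0*
p6 X@[XXOO/XOXO] terminal +0; root [XX../.O..] d5

PV length from [XX../.O..]: 5 plies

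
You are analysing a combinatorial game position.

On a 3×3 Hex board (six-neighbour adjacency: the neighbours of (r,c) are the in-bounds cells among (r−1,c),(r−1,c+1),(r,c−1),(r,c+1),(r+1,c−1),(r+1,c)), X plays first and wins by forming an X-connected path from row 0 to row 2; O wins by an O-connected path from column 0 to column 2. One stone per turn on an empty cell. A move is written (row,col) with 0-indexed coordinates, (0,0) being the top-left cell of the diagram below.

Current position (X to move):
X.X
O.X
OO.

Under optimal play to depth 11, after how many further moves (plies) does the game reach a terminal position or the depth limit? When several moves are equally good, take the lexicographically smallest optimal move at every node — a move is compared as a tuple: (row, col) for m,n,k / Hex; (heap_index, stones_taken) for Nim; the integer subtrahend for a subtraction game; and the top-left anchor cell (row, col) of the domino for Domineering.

p1 X@[X.X/O.X/OO.]: (0,1)[XXX/O.X/OO.]-1 (1,1)[X.X/OXX/OO.]-1 (2,2)[X.X/O.X/OOX]+1*
p2 O@[X.X/O.X/OOX] terminal -1; root [X.X/O.X/OO.] d11

PV length from [X.X/O.X/OO.]: 1 ply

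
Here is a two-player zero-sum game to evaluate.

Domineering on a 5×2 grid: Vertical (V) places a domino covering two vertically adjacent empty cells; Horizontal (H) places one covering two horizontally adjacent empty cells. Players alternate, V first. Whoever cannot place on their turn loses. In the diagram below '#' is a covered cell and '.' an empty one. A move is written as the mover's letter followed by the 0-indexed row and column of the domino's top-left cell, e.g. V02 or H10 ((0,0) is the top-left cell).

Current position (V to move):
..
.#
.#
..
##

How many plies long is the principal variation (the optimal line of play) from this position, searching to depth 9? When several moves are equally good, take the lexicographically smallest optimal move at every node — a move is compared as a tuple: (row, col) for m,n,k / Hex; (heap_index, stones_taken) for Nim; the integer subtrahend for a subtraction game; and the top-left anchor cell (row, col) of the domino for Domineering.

PV length from [../.#/.#/../##]: 2 plies

ply 1, V at ../.#/.#/../## | V00=-1→#./##/.#/../##*; V10=-1→../##/##/../##; V20=-1→../.#/##/#./##
ply 2, H at #./##/.#/../## | H30=+1→#./##/.#/##/##*
ply 3: #./##/.#/##/## is terminal -1 (V); from ../.#/.#/../## depth 9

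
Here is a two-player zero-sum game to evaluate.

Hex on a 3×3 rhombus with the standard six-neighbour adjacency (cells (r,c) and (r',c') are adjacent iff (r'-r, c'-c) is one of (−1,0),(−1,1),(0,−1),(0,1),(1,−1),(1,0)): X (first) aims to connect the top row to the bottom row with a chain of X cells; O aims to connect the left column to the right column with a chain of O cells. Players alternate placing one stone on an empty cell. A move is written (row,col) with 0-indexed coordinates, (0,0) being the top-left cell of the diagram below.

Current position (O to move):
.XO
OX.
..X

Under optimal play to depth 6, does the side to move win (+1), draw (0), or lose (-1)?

value(.XO/OX./..X, O) = -1

p1 O@[.XO/OX./..X]: (0,0)[OXO/OX./..X]-1* (1,2)[.XO/OXO/..X]-1 (2,0)[.XO/OX./O.X]-1 (2,1)[.XO/OX./.OX]-1
p2 X@[OXO/OX./..X]: (1,2)[OXO/OXX/..X]+1* (2,0)[OXO/OX./X.X]+1 (2,1)[OXO/OX./.XX]+1
p3 O@[OXO/OXX/..X] terminal -1; root [.XO/OX./..X] d6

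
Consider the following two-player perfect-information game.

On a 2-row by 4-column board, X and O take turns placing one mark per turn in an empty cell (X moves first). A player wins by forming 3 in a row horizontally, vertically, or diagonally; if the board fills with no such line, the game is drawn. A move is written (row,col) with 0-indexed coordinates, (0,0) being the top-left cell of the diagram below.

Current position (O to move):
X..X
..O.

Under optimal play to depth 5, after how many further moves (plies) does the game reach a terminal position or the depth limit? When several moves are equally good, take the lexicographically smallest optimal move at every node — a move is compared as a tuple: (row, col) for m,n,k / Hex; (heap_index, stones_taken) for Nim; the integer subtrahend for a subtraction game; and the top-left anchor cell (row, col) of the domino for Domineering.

PV length from [X..X/..O.]: 5 plies

p1 O@[X..X/..O.]: (0,1)[XO.X/..O.]+0 (0,2)[X.OX/..O.]+0 (1,0)[X..X/O.O.]+0 (1,1)[X..X/.OO.]+1* (1,3)[X..X/..OO]+0
p2 X@[X..X/.OO.]: (0,1)[XX.X/.OO.]-1* (0,2)[X.XX/.OO.]-1 (1,0)[X..X/XOO.]-1 (1,3)[X..X/.OOX]-1
p3 O@[XX.X/.OO.]: (0,2)[XXOX/.OO.]+1* (1,0)[XX.X/OOO.]+1 (1,3)[XX.X/.OOO]+1
p4 X@[XXOX/.OO.]: (1,0)[XXOX/XOO.]-1* (1,3)[XXOX/.OOX]-1
p5 O@[XXOX/XOO.]: (1,3)[XXOX/XOOO]+1*
p6 X@[XXOX/XOOO] terminal -1; root [X..X/..O.] d5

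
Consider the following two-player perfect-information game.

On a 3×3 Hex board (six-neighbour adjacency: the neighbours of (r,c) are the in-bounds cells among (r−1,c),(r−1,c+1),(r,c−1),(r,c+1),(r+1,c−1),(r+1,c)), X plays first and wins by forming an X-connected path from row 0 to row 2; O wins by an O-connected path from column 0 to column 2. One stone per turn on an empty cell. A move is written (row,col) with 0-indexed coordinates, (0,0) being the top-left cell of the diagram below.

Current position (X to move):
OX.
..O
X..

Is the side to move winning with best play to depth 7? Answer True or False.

X winning at [OX./..O/X..]: True

ply 1, X at OX./..O/X.. | (0,2)=+1→OXX/..O/X..*; (1,0)=+1→OX./X.O/X..; (1,1)=+1→OX./.XO/X..; (2,1)=+1→OX./..O/XX.; (2,2)=+1→OX./..O/X.X
ply 2, O at OXX/..O/X.. | (1,0)=-1→OXX/O.O/X..*; (1,1)=-1→OXX/.OO/X..; (2,1)=-1→OXX/..O/XO.; (2,2)=-1→OXX/..O/X.O
ply 3, X at OXX/O.O/X.. | (1,1)=+1→OXX/OXO/X..*; (2,1)=-1→OXX/O.O/XX.; (2,2)=-1→OXX/O.O/X.X
ply 4: OXX/OXO/X.. is terminal -1 (O); from OX./..O/X.. depth 7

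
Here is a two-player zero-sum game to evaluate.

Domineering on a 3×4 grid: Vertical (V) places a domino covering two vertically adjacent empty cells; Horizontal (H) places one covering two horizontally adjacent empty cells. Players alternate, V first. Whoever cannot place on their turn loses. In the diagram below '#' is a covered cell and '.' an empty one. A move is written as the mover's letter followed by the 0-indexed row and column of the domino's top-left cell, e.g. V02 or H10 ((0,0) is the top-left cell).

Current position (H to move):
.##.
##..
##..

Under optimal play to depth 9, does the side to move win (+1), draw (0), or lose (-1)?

[.##./##../##..] H move#1: H12:+1/.##./####/##..*, H22:-1/.##./##../####
[.##./####/##..] end (terminal -1, V#2); searched .##./##../##.. to 9

value(.##./##../##.., H) = +1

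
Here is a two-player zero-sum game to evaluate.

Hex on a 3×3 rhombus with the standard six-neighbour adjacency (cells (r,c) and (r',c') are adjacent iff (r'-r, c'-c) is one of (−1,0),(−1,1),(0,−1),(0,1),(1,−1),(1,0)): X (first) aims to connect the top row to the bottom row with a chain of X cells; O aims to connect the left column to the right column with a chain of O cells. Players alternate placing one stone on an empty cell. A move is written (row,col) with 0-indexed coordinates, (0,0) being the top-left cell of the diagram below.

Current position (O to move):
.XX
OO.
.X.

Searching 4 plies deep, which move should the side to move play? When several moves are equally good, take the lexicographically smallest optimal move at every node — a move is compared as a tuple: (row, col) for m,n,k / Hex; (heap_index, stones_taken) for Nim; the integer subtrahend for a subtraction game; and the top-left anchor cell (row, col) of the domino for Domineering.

O's best at [.XX/OO./.X.]: (1,2)

[.XX/OO./.X.] O move#1: (0,0):-1/OXX/OO./.X., (1,2):+1/.XX/OOO/.X.*, (2,0):-1/.XX/OO./OX., (2,2):-1/.XX/OO./.XO
[.XX/OOO/.X.] end (terminal -1, X#2); searched .XX/OO./.X. to 4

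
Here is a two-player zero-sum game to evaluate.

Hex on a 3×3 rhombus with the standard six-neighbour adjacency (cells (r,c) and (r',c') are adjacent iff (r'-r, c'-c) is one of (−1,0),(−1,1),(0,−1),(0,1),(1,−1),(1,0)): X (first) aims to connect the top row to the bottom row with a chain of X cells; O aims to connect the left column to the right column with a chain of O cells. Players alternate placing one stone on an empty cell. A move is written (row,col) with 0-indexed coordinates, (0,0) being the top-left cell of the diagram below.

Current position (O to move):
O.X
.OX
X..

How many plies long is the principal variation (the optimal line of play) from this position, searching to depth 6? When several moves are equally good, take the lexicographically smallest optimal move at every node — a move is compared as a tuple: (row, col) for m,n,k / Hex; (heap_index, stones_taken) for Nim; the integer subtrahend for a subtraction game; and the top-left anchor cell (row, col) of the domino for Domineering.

PV length from [O.X/.OX/X..]: 4 plies

ply 1, O at O.X/.OX/X.. | (0,1)=-1→OOX/.OX/X..*; (1,0)=-1→O.X/OOX/X..; (2,1)=-1→O.X/.OX/XO.; (2,2)=-1→O.X/.OX/X.O
ply 2, X at OOX/.OX/X.. | (1,0)=+1→OOX/XOX/X..*; (2,1)=+1→OOX/.OX/XX.; (2,2)=+1→OOX/.OX/X.X
ply 3, O at OOX/XOX/X.. | (2,1)=-1→OOX/XOX/XO.*; (2,2)=-1→OOX/XOX/X.O
ply 4, X at OOX/XOX/XO. | (2,2)=+1→OOX/XOX/XOX*
ply 5: OOX/XOX/XOX is terminal -1 (O); from O.X/.OX/X.. depth 6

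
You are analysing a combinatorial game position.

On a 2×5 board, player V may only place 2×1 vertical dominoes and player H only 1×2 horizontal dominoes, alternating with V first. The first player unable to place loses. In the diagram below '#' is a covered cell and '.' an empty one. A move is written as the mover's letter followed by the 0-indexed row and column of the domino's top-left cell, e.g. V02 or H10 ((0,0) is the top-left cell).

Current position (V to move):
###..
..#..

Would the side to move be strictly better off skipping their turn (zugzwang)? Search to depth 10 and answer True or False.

zugzwang(###../..#.., V) = False

ply 1, V at ###../..#.. | V03=+1→####./..##.*; V04=+1→###.#/..#.#
ply 2, H at ####./..##. | H10=-1→####./####.*
ply 3, V at ####./####. | V04=+1→#####/#####*
ply 4: #####/##### is terminal -1 (H); from ###../..#.. depth 10
pass branch (H moves first from the same position):
  | ply 1, H at ###../..#.. | H03=+1→#####/..#..*; H10=-1→###../###..; H13=+1→###../..###
  | ply 2: #####/..#.. is terminal -1 (V); from ###../..#.. depth 10
V moving scores +1; V passing scores -1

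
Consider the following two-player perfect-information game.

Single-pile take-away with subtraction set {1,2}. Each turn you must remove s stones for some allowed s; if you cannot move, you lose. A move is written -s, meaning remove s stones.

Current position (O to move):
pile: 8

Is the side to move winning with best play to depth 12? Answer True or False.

ply 1, O at 8 | -1=-1→7; -2=+1→6*
ply 2, X at 6 | -1=-1→5*; -2=-1→4
ply 3, O at 5 | -1=-1→4; -2=+1→3*
ply 4, X at 3 | -1=-1→2*; -2=-1→1
ply 5, O at 2 | -1=-1→1; -2=+1→0*
ply 6: 0 is terminal -1 (X); from 8 depth 12

O winning at [8]: True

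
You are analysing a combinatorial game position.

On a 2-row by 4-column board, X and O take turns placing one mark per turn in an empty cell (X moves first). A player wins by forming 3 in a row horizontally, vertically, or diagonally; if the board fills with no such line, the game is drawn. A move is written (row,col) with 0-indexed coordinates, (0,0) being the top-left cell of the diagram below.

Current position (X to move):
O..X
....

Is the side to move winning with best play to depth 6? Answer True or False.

X winning at [O..X/....]: False

[O..X/....] X move#1: (0,1):+0/OX.X/....*, (0,2):+0/O.XX/...., (1,0):+0/O..X/X..., (1,1):+0/O..X/.X.., (1,2):+0/O..X/..X., (1,3):+0/O..X/...X
[OX.X/....] O move#2: (0,2):+0/OXOX/....*, (1,0):-1/OX.X/O..., (1,1):-1/OX.X/.O.., (1,2):-1/OX.X/..O., (1,3):-1/OX.X/...O
[OXOX/....] X move#3: (1,0):+0/OXOX/X...*, (1,1):+0/OXOX/.X.., (1,2):+0/OXOX/..X., (1,3):+0/OXOX/...X
[OXOX/X...] O move#4: (1,1):+0/OXOX/XO..*, (1,2):+0/OXOX/X.O., (1,3):+0/OXOX/X..O
[OXOX/XO..] X move#5: (1,2):+0/OXOX/XOX.*, (1,3):+0/OXOX/XO.X
[OXOX/XOX.] O move#6: (1,3):+0/OXOX/XOXO*
[OXOX/XOXO] end (terminal +0, X#7); searched O..X/.... to 6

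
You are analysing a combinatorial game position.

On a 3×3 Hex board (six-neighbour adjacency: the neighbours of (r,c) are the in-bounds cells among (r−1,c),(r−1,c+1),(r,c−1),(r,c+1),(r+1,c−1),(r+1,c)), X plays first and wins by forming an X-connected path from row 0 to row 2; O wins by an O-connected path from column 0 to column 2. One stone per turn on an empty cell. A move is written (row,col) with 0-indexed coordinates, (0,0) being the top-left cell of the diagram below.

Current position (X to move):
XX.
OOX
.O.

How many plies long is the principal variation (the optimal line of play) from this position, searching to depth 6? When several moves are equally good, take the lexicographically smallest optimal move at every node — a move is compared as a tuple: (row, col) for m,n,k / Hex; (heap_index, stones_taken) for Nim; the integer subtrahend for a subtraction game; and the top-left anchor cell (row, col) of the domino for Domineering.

PV length from [XX./OOX/.O.]: 2 plies

ply 1, X at XX./OOX/.O. | (0,2)=-1→XXX/OOX/.O.*; (2,0)=-1→XX./OOX/XO.; (2,2)=-1→XX./OOX/.OX
ply 2, O at XXX/OOX/.O. | (2,0)=-1→XXX/OOX/OO.; (2,2)=+1→XXX/OOX/.OO*
ply 3: XXX/OOX/.OO is terminal -1 (X); from XX./OOX/.O. depth 6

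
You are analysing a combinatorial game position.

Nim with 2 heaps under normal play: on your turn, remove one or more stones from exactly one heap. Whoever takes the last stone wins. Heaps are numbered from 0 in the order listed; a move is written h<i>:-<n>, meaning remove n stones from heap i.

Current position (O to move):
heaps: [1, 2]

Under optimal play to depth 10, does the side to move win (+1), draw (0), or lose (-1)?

value((1,2), O) = +1

p1 O@[(1,2)]: h0:-1[(0,2)]-1 h1:-1[(1,1)]+1* h1:-2[(1,0)]-1
p2 X@[(1,1)]: h0:-1[(0,1)]-1* h1:-1[(1,0)]-1
p3 O@[(0,1)]: h1:-1[(0,0)]+1*
p4 X@[(0,0)] terminal -1; root [(1,2)] d10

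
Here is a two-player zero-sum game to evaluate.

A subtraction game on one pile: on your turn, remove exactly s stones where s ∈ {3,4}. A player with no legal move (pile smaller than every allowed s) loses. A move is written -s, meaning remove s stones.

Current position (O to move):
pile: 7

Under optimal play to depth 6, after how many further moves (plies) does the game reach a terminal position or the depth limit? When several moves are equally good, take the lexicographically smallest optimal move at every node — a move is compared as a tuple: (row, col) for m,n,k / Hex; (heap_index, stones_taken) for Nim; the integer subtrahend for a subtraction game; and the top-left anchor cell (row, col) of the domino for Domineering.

PV length from [7]: 2 plies

[7] O move#1: -3:-1/4*, -4:-1/3
[4] X move#2: -3:+1/1*, -4:+1/0
[1] end (terminal -1, O#3); searched 7 to 6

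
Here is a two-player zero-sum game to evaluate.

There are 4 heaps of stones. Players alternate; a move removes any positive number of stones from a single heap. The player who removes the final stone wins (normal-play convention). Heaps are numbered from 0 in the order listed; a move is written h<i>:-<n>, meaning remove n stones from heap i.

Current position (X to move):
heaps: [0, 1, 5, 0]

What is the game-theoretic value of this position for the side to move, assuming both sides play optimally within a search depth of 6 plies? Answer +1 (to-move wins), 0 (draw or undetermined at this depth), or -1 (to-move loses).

[(0,1,5,0)] X move#1: h1:-1:-1/(0,0,5,0), h2:-1:-1/(0,1,4,0), h2:-2:-1/(0,1,3,0), h2:-3:-1/(0,1,2,0), h2:-4:+1/(0,1,1,0)*, h2:-5:-1/(0,1,0,0)
[(0,1,1,0)] O move#2: h1:-1:-1/(0,0,1,0)*, h2:-1:-1/(0,1,0,0)
[(0,0,1,0)] X move#3: h2:-1:+1/(0,0,0,0)*
[(0,0,0,0)] end (terminal -1, O#4); searched (0,1,5,0) to 6

value((0,1,5,0), X) = +1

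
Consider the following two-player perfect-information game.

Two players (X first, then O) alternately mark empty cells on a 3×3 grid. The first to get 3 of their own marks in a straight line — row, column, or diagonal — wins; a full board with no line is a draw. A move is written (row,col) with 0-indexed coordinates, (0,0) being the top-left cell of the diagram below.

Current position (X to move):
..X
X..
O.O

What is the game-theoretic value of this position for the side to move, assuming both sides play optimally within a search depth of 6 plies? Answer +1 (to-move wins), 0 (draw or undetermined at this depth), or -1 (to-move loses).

[..X/X../O.O] X move#1: (0,0):-1/X.X/X../O.O, (0,1):-1/.XX/X../O.O, (1,1):-1/..X/XX./O.O, (1,2):-1/..X/X.X/O.O, (2,1):+0/..X/X../OXO*
[..X/X../OXO] O move#2: (0,0):-1/O.X/X../OXO, (0,1):+0/.OX/X../OXO*, (1,1):+0/..X/XO./OXO, (1,2):-1/..X/X.O/OXO
[.OX/X../OXO] X move#3: (0,0):+0/XOX/X../OXO*, (1,1):+0/.OX/XX./OXO, (1,2):+0/.OX/X.X/OXO
[XOX/X../OXO] O move#4: (1,1):+0/XOX/XO./OXO*, (1,2):+0/XOX/X.O/OXO
[XOX/XO./OXO] X move#5: (1,2):+0/XOX/XOX/OXO*
[XOX/XOX/OXO] end (terminal +0, O#6); searched ..X/X../O.O to 6

value(..X/X../O.O, X) = 0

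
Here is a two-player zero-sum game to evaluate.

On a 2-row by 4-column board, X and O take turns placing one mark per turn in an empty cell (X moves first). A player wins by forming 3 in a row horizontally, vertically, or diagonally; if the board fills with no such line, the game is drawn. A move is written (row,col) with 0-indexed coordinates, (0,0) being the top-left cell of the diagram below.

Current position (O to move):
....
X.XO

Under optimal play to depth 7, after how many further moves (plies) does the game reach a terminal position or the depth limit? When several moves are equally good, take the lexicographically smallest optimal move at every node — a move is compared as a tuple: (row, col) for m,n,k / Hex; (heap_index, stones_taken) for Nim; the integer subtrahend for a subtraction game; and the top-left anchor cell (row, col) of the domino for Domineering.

PV length from [..../X.XO]: 5 plies

[..../X.XO] O move#1: (0,0):-1/O.../X.XO, (0,1):-1/.O../X.XO, (0,2):-1/..O./X.XO, (0,3):-1/...O/X.XO, (1,1):+0/..../XOXO*
[..../XOXO] X move#2: (0,0):+0/X.../XOXO*, (0,1):+0/.X../XOXO, (0,2):+0/..X./XOXO, (0,3):+0/...X/XOXO
[X.../XOXO] O move#3: (0,1):+0/XO../XOXO*, (0,2):+0/X.O./XOXO, (0,3):+0/X..O/XOXO
[XO../XOXO] X move#4: (0,2):+0/XOX./XOXO*, (0,3):+0/XO.X/XOXO
[XOX./XOXO] O move#5: (0,3):+0/XOXO/XOXO*
[XOXO/XOXO] end (terminal +0, X#6); searched ..../X.XO to 7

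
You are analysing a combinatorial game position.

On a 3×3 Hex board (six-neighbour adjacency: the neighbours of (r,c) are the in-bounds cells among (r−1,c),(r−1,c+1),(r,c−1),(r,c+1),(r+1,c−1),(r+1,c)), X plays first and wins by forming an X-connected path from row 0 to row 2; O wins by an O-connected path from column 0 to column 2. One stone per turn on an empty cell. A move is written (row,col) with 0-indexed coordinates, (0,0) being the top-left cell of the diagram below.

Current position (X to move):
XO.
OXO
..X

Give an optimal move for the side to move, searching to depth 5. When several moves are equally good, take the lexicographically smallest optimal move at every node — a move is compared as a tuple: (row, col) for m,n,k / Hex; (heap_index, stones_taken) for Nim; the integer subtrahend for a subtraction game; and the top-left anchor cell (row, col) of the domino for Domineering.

X's best at [XO./OXO/..X]: (0,2)

p1 X@[XO./OXO/..X]: (0,2)[XOX/OXO/..X]+1* (2,0)[XO./OXO/X.X]-1 (2,1)[XO./OXO/.XX]-1
p2 O@[XOX/OXO/..X]: (2,0)[XOX/OXO/O.X]-1* (2,1)[XOX/OXO/.OX]-1
p3 X@[XOX/OXO/O.X]: (2,1)[XOX/OXO/OXX]+1*
p4 O@[XOX/OXO/OXX] terminal -1; root [XO./OXO/..X] d5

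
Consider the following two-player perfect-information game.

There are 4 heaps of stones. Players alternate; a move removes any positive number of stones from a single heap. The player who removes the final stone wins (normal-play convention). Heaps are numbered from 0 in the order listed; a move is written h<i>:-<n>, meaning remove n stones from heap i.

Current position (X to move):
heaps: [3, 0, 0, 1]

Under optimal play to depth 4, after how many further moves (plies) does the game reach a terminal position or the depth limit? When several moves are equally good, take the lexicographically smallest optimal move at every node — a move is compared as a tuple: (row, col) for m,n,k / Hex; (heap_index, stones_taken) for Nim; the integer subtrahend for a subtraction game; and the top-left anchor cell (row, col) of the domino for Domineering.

PV length from [(3,0,0,1)]: 3 plies

ply 1, X at (3,0,0,1) | h0:-1=-1→(2,0,0,1); h0:-2=+1→(1,0,0,1)*; h0:-3=-1→(0,0,0,1); h3:-1=-1→(3,0,0,0)
ply 2, O at (1,0,0,1) | h0:-1=-1→(0,0,0,1)*; h3:-1=-1→(1,0,0,0)
ply 3, X at (0,0,0,1) | h3:-1=+1→(0,0,0,0)*
ply 4: (0,0,0,0) is terminal -1 (O); from (3,0,0,1) depth 4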